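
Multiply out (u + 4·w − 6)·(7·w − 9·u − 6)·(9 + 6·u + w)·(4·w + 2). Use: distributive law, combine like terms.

−2158·u·w^2 + 1374·u·w − 732·u^2·w^2 + 462·u^2·w + 556·u·w^3 + 414·u^2 − 216·u^3·w − 108·u^3 + 1296·u + 800·w^3 − 1860·w^2 + 112·w^4 + 180·w + 648

(u + 4·w − 6)·(7·w − 9·u − 6)·(9 + 6·u + w)·(4·w + 2)
= (7·u·w − 9·u^2 − 6·u + 28·w^2 − 36·u·w − 24·w − 42·w + 54·u + 36)·(9 + 6·u + w)·(4·w + 2)    [distributive law]
= (−29·u·w − 9·u^2 + 48·u + 28·w^2 − 66·w + 36)·(9 + 6·u + w)·(4·w + 2)    [combine like terms]
= (−261·u·w − 174·u^2·w − 29·u·w^2 − 81·u^2 − 54·u^3 − 9·u^2·w + 432·u + 288·u^2 + 48·u·w + 252·w^2 + 168·u·w^2 + 28·w^3 − 594·w − 396·u·w − 66·w^2 + 324 + 216·u + 36·w)·(4·w + 2)    [distributive law]
= (−609·u·w − 183·u^2·w + 139·u·w^2 + 207·u^2 − 54·u^3 + 648·u + 186·w^2 + 28·w^3 − 558·w + 324)·(4·w + 2)    [combine like terms]
= −2436·u·w^2 − 1218·u·w − 732·u^2·w^2 − 366·u^2·w + 556·u·w^3 + 278·u·w^2 + 828·u^2·w + 414·u^2 − 216·u^3·w − 108·u^3 + 2592·u·w + 1296·u + 744·w^3 + 372·w^2 + 112·w^4 + 56·w^3 − 2232·w^2 − 1116·w + 1296·w + 648    [distributive law]
= −2158·u·w^2 + 1374·u·w − 732·u^2·w^2 + 462·u^2·w + 556·u·w^3 + 414·u^2 − 216·u^3·w − 108·u^3 + 1296·u + 800·w^3 − 1860·w^2 + 112·w^4 + 180·w + 648    [combine like terms]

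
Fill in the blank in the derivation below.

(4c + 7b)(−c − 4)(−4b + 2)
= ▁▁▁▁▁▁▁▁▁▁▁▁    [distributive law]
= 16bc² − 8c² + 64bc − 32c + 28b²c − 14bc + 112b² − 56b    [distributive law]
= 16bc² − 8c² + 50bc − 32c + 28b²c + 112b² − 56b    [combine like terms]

Applying distributive law to the line above:

(−4c² − 16c − 7bc − 28b)(−4b + 2)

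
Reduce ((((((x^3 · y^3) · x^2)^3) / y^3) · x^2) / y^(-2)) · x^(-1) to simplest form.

((((((x^3 · y^3) · x^2)^3) / y^3) · x^2) / y^(-2)) · x^(-1)
= ((((((x^3 · y^3)^3) · ((x^2)^3)) / y^3) · x^2) / y^(-2)) · x^(-1)    [power of a product]
= (((((((x^3)^3) · ((y^3)^3)) · ((x^2)^3)) / y^3) · x^2) / y^(-2)) · x^(-1)    [power of a product]
= (((((x^9 · ((y^3)^3)) · ((x^2)^3)) / y^3) · x^2) / y^(-2)) · x^(-1)    [power of a power]
= (((((x^9 · y^9) · ((x^2)^3)) / y^3) · x^2) / y^(-2)) · x^(-1)    [power of a power]
= (((((x^9 · y^9) · x^6) / y^3) · x^2) / y^(-2)) · x^(-1)    [power of a power]
= x^16y^8    [quotient of powers; product of powers]

x^16y^8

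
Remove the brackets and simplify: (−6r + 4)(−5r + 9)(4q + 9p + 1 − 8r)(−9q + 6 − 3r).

−1080q^2r^2 − 3990qr^2 + 1800qr^3 − 2430pqr^2 + 3618pr^2 − 810pr^3 + 4818r^2 − 3306r^3 + 720r^4 + 2664q^2r + 1050qr + 5994pqr − 4968pr − 2280r − 1296q^2 + 540q − 2916pq + 1944p + 216

(−6r + 4)(−5r + 9)(4q + 9p + 1 − 8r)(−9q + 6 − 3r)
= (30r^2 − 54r − 20r + 36)(4q + 9p + 1 − 8r)(−9q + 6 − 3r)    [distributive law]
= (30r^2 − 74r + 36)(4q + 9p + 1 − 8r)(−9q + 6 − 3r)    [combine like terms]
= (120qr^2 + 270pr^2 + 30r^2 − 240r^3 − 296qr − 666pr − 74r + 592r^2 + 144q + 324p + 36 − 288r)(−9q + 6 − 3r)    [distributive law]
= (120qr^2 + 270pr^2 + 622r^2 − 240r^3 − 296qr − 666pr − 362r + 144q + 324p + 36)(−9q + 6 − 3r)    [combine like terms]
= −1080q^2r^2 + 720qr^2 − 360qr^3 − 2430pqr^2 + 1620pr^2 − 810pr^3 − 5598qr^2 + 3732r^2 − 1866r^3 + 2160qr^3 − 1440r^3 + 720r^4 + 2664q^2r − 1776qr + 888qr^2 + 5994pqr − 3996pr + 1998pr^2 + 3258qr − 2172r + 1086r^2 − 1296q^2 + 864q − 432qr − 2916pq + 1944p − 972pr − 324q + 216 − 108r    [distributive law]
= −1080q^2r^2 − 3990qr^2 + 1800qr^3 − 2430pqr^2 + 3618pr^2 − 810pr^3 + 4818r^2 − 3306r^3 + 720r^4 + 2664q^2r + 1050qr + 5994pqr − 4968pr − 2280r − 1296q^2 + 540q − 2916pq + 1944p + 216    [combine like terms]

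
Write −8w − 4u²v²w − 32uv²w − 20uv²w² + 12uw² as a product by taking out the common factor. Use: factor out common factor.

−8w − 4u²v²w − 32uv²w − 20uv²w² + 12uw²
= 4(−2w − u²v²w − 8uv²w − 5uv²w² + 3uw²)    [factor out 4]
= 4w(−2 − u²v² − 8uv² − 5uv²w + 3uw)    [factor out w]

4w(−2 − u²v² − 8uv² − 5uv²w + 3uw)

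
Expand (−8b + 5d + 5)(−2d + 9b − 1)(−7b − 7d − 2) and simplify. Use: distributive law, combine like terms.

(−8b + 5d + 5)(−2d + 9b − 1)(−7b − 7d − 2)
= (16bd − 72b² + 8b − 10d² + 45bd − 5d − 10d + 45b − 5)(−7b − 7d − 2)    [distributive law]
= (61bd − 72b² + 53b − 10d² − 15d − 5)(−7b − 7d − 2)    [combine like terms]
= −427b²d − 427bd² − 122bd + 504b³ + 504b²d + 144b² − 371b² − 371bd − 106b + 70bd² + 70d³ + 20d² + 105bd + 105d² + 30d + 35b + 35d + 10    [distributive law]
= 77b²d − 357bd² − 388bd + 504b³ − 227b² − 71b + 70d³ + 125d² + 65d + 10    [combine like terms]

77b²d − 357bd² − 388bd + 504b³ − 227b² − 71b + 70d³ + 125d² + 65d + 10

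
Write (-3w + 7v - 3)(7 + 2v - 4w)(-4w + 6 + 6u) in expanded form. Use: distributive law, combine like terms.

108w² + 30w - 54uw + 136vw² - 376vw - 204uvw - 48w³ + 72uw² + 258v + 258uv - 56v²w + 84v² + 84uv² - 126 - 126u

(-3w + 7v - 3)(7 + 2v - 4w)(-4w + 6 + 6u)
= (-21w - 6vw + 12w² + 49v + 14v² - 28vw - 21 - 6v + 12w)(-4w + 6 + 6u)    [distributive law]
= (-9w - 34vw + 12w² + 43v + 14v² - 21)(-4w + 6 + 6u)    [combine like terms]
= 36w² - 54w - 54uw + 136vw² - 204vw - 204uvw - 48w³ + 72w² + 72uw² - 172vw + 258v + 258uv - 56v²w + 84v² + 84uv² + 84w - 126 - 126u    [distributive law]
= 108w² + 30w - 54uw + 136vw² - 376vw - 204uvw - 48w³ + 72uw² + 258v + 258uv - 56v²w + 84v² + 84uv² - 126 - 126u    [combine like terms]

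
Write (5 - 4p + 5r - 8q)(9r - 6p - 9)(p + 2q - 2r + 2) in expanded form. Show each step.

(5 - 4p + 5r - 8q)(9r - 6p - 9)(p + 2q - 2r + 2)
= (45r - 30p - 45 - 36pr + 24p² + 36p + 45r² - 30pr - 45r - 72qr + 48pq + 72q)(p + 2q - 2r + 2)    [distributive law]
= (6p - 45 - 66pr + 24p² + 45r² - 72qr + 48pq + 72q)(p + 2q - 2r + 2)    [combine like terms]
= 6p² + 12pq - 12pr + 12p - 45p - 90q + 90r - 90 - 66p²r - 132pqr + 132pr² - 132pr + 24p³ + 48p²q - 48p²r + 48p² + 45pr² + 90qr² - 90r³ + 90r² - 72pqr - 144q²r + 144qr² - 144qr + 48p²q + 96pq² - 96pqr + 96pq + 72pq + 144q² - 144qr + 144q    [distributive law]
= 54p² + 180pq - 144pr - 33p + 54q + 90r - 90 - 114p²r - 300pqr + 177pr² + 24p³ + 96p²q + 234qr² - 90r³ + 90r² - 144q²r - 288qr + 96pq² + 144q²    [combine like terms]

54p² + 180pq - 144pr - 33p + 54q + 90r - 90 - 114p²r - 300pqr + 177pr² + 24p³ + 96p²q + 234qr² - 90r³ + 90r² - 144q²r - 288qr + 96pq² + 144q²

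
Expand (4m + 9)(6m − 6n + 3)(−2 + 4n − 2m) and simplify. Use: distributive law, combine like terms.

(4m + 9)(6m − 6n + 3)(−2 + 4n − 2m)
= (24m^2 − 24mn + 12m + 54m − 54n + 27)(−2 + 4n − 2m)    [distributive law]
= (24m^2 − 24mn + 66m − 54n + 27)(−2 + 4n − 2m)    [combine like terms]
= −48m^2 + 96m^2n − 48m^3 + 48mn − 96mn^2 + 48m^2n − 132m + 264mn − 132m^2 + 108n − 216n^2 + 108mn − 54 + 108n − 54m    [distributive law]
= −180m^2 + 144m^2n − 48m^3 + 420mn − 96mn^2 − 186m + 216n − 216n^2 − 54    [combine like terms]

−180m^2 + 144m^2n − 48m^3 + 420mn − 96mn^2 − 186m + 216n − 216n^2 − 54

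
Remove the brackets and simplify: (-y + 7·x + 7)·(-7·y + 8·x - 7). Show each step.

(-y + 7·x + 7)·(-7·y + 8·x - 7)
= 7·y^2 - 8·x·y + 7·y - 49·x·y + 56·x^2 - 49·x - 49·y + 56·x - 49    [distributive law]
= 7·y^2 - 57·x·y - 42·y + 56·x^2 + 7·x - 49    [combine like terms]

7·y^2 - 57·x·y - 42·y + 56·x^2 + 7·x - 49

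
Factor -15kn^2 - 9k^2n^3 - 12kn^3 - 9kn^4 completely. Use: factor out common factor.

3kn^2(-5 - 3kn - 4n - 3n^2)

-15kn^2 - 9k^2n^3 - 12kn^3 - 9kn^4
= 3(-5kn^2 - 3k^2n^3 - 4kn^3 - 3kn^4)    [factor out 3]
= 3kn^2(-5 - 3kn - 4n - 3n^2)    [factor out kn^2]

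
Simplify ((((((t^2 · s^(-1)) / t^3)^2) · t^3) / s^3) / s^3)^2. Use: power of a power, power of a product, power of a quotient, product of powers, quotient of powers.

s^(-16)·t^2

((((((t^2 · s^(-1)) / t^3)^2) · t^3) / s^3) / s^3)^2
= ((((((t^2 · s^(-1)) / t^3)^2) · t^3) / s^3)^2) / ((s^3)^2)    [power of a quotient]
= ((((((t^2 · s^(-1)) / t^3)^2) · t^3)^2) / ((s^3)^2)) / ((s^3)^2)    [power of a quotient]
= ((((((t^2 · s^(-1)) / t^3)^2)^2) · ((t^3)^2)) / ((s^3)^2)) / ((s^3)^2)    [power of a product]
= (((((t^2 · s^(-1)) / t^3)^4) · ((t^3)^2)) / ((s^3)^2)) / ((s^3)^2)    [power of a power]
= (((((t^2 · s^(-1))^4) / ((t^3)^4)) · ((t^3)^2)) / ((s^3)^2)) / ((s^3)^2)    [power of a quotient]
= ((((((t^2)^4) · ((s^(-1))^4)) / ((t^3)^4)) · ((t^3)^2)) / ((s^3)^2)) / ((s^3)^2)    [power of a product]
= ((((t^8 · ((s^(-1))^4)) / ((t^3)^4)) · ((t^3)^2)) / ((s^3)^2)) / ((s^3)^2)    [power of a power]
= ((((t^8 · s^(-4)) / ((t^3)^4)) · ((t^3)^2)) / ((s^3)^2)) / ((s^3)^2)    [power of a power]
= ((((t^8 · s^(-4)) / t^12) · ((t^3)^2)) / ((s^3)^2)) / ((s^3)^2)    [power of a power]
= ((((t^8 · s^(-4)) / t^12) · t^6) / ((s^3)^2)) / ((s^3)^2)    [power of a power]
= ((((t^8 · s^(-4)) / t^12) · t^6) / s^6) / ((s^3)^2)    [power of a power]
= ((((t^8 · s^(-4)) / t^12) · t^6) / s^6) / s^6    [power of a power]
= s^(-16)·t^2    [quotient of powers; product of powers]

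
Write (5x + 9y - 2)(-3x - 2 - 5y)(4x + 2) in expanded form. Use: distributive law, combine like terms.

(5x + 9y - 2)(-3x - 2 - 5y)(4x + 2)
= (-15x^2 - 10x - 25xy - 27xy - 18y - 45y^2 + 6x + 4 + 10y)(4x + 2)    [distributive law]
= (-15x^2 - 4x - 52xy - 8y - 45y^2 + 4)(4x + 2)    [combine like terms]
= -60x^3 - 30x^2 - 16x^2 - 8x - 208x^2y - 104xy - 32xy - 16y - 180xy^2 - 90y^2 + 16x + 8    [distributive law]
= -60x^3 - 46x^2 + 8x - 208x^2y - 136xy - 16y - 180xy^2 - 90y^2 + 8    [combine like terms]

-60x^3 - 46x^2 + 8x - 208x^2y - 136xy - 16y - 180xy^2 - 90y^2 + 8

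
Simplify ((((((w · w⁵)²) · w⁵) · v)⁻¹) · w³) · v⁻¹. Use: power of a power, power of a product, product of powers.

v⁻²w⁻¹⁴

((((((w · w⁵)²) · w⁵) · v)⁻¹) · w³) · v⁻¹
= ((((((w · w⁵)²) · w⁵)⁻¹) · (v⁻¹)) · w³) · v⁻¹    [power of a product]
= ((((((w · w⁵)²)⁻¹) · ((w⁵)⁻¹)) · (v⁻¹)) · w³) · v⁻¹    [power of a product]
= (((((w · w⁵)⁻²) · ((w⁵)⁻¹)) · (v⁻¹)) · w³) · v⁻¹    [power of a power]
= (((((w⁻²) · ((w⁵)⁻²)) · ((w⁵)⁻¹)) · (v⁻¹)) · w³) · v⁻¹    [power of a product]
= ((((w⁻² · w⁻¹⁰) · ((w⁵)⁻¹)) · (v⁻¹)) · w³) · v⁻¹    [power of a power]
= (((w⁻¹² · ((w⁵)⁻¹)) · (v⁻¹)) · w³) · v⁻¹    [product of powers]
= (((w⁻¹² · w⁻⁵) · (v⁻¹)) · w³) · v⁻¹    [power of a power]
= ((w⁻¹⁷ · (v⁻¹)) · w³) · v⁻¹    [product of powers]
= v⁻²w⁻¹⁴    [product of powers]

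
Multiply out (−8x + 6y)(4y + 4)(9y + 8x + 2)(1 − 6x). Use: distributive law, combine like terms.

(−8x + 6y)(4y + 4)(9y + 8x + 2)(1 − 6x)
= (−32xy − 32x + 24y^2 + 24y)(9y + 8x + 2)(1 − 6x)    [distributive law]
= (−288xy^2 − 256x^2y − 64xy − 288xy − 256x^2 − 64x + 216y^3 + 192xy^2 + 48y^2 + 216y^2 + 192xy + 48y)(1 − 6x)    [distributive law]
= (−96xy^2 − 256x^2y − 160xy − 256x^2 − 64x + 216y^3 + 264y^2 + 48y)(1 − 6x)    [combine like terms]
= −96xy^2 + 576x^2y^2 − 256x^2y + 1536x^3y − 160xy + 960x^2y − 256x^2 + 1536x^3 − 64x + 384x^2 + 216y^3 − 1296xy^3 + 264y^2 − 1584xy^2 + 48y − 288xy    [distributive law]
= −1680xy^2 + 576x^2y^2 + 704x^2y + 1536x^3y − 448xy + 128x^2 + 1536x^3 − 64x + 216y^3 − 1296xy^3 + 264y^2 + 48y    [combine like terms]

−1680xy^2 + 576x^2y^2 + 704x^2y + 1536x^3y − 448xy + 128x^2 + 1536x^3 − 64x + 216y^3 − 1296xy^3 + 264y^2 + 48y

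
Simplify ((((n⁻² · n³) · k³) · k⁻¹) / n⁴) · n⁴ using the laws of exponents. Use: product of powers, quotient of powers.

((((n⁻² · n³) · k³) · k⁻¹) / n⁴) · n⁴
= (((n · k³) · k⁻¹) / n⁴) · n⁴    [product of powers]
= k²·n    [quotient of powers; product of powers]

k²·n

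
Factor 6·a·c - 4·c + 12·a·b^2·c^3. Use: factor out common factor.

2·c(3·a - 2 + 6·a·b^2·c^2)

6·a·c - 4·c + 12·a·b^2·c^3
= 2(3·a·c - 2·c + 6·a·b^2·c^3)    [factor out 2]
= 2·c(3·a - 2 + 6·a·b^2·c^2)    [factor out c]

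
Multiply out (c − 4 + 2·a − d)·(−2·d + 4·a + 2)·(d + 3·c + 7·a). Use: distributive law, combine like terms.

(c − 4 + 2·a − d)·(−2·d + 4·a + 2)·(d + 3·c + 7·a)
= (−2·c·d + 4·a·c + 2·c + 8·d − 16·a − 8 − 4·a·d + 8·a^2 + 4·a + 2·d^2 − 4·a·d − 2·d)·(d + 3·c + 7·a)    [distributive law]
= (−2·c·d + 4·a·c + 2·c + 6·d − 12·a − 8 − 8·a·d + 8·a^2 + 2·d^2)·(d + 3·c + 7·a)    [combine like terms]
= −2·c·d^2 − 6·c^2·d − 14·a·c·d + 4·a·c·d + 12·a·c^2 + 28·a^2·c + 2·c·d + 6·c^2 + 14·a·c + 6·d^2 + 18·c·d + 42·a·d − 12·a·d − 36·a·c − 84·a^2 − 8·d − 24·c − 56·a − 8·a·d^2 − 24·a·c·d − 56·a^2·d + 8·a^2·d + 24·a^2·c + 56·a^3 + 2·d^3 + 6·c·d^2 + 14·a·d^2    [distributive law]
= 4·c·d^2 − 6·c^2·d − 34·a·c·d + 12·a·c^2 + 52·a^2·c + 20·c·d + 6·c^2 − 22·a·c + 6·d^2 + 30·a·d − 84·a^2 − 8·d − 24·c − 56·a + 6·a·d^2 − 48·a^2·d + 56·a^3 + 2·d^3    [combine like terms]

4·c·d^2 − 6·c^2·d − 34·a·c·d + 12·a·c^2 + 52·a^2·c + 20·c·d + 6·c^2 − 22·a·c + 6·d^2 + 30·a·d − 84·a^2 − 8·d − 24·c − 56·a + 6·a·d^2 − 48·a^2·d + 56·a^3 + 2·d^3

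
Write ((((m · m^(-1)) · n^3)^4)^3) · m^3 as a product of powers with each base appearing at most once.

m^3n^36

((((m · m^(-1)) · n^3)^4)^3) · m^3
= (((m · m^(-1)) · n^3)^12) · m^3    [power of a power]
= (((m · m^(-1))^12) · ((n^3)^12)) · m^3    [power of a product]
= (((m^12) · ((m^(-1))^12)) · ((n^3)^12)) · m^3    [power of a product]
= ((m^12 · m^(-12)) · ((n^3)^12)) · m^3    [power of a power]
= (m^0 · ((n^3)^12)) · m^3    [product of powers]
= (m^0 · n^36) · m^3    [power of a power]
= m^3n^36    [product of powers]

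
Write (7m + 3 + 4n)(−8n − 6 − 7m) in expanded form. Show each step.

(7m + 3 + 4n)(−8n − 6 − 7m)
= −56mn − 42m − 49m² − 24n − 18 − 21m − 32n² − 24n − 28mn    [distributive law]
= −84mn − 63m − 49m² − 48n − 18 − 32n²    [combine like terms]

−84mn − 63m − 49m² − 48n − 18 − 32n²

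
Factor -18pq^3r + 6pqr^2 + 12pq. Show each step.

-18pq^3r + 6pqr^2 + 12pq
= 6(-3pq^3r + pqr^2 + 2pq)    [factor out 6]
= 6pq(-3q^2r + r^2 + 2)    [factor out pq]

6pq(-3q^2r + r^2 + 2)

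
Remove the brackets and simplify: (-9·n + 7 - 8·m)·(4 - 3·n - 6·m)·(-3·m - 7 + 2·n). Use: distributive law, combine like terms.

-523·m·n + 455·n - 303·n^2 + 75·m·n^2 + 54·n^3 - 138·m^2·n + 434·m - 196 - 114·m^2 - 144·m^3

(-9·n + 7 - 8·m)·(4 - 3·n - 6·m)·(-3·m - 7 + 2·n)
= (-36·n + 27·n^2 + 54·m·n + 28 - 21·n - 42·m - 32·m + 24·m·n + 48·m^2)·(-3·m - 7 + 2·n)    [distributive law]
= (-57·n + 27·n^2 + 78·m·n + 28 - 74·m + 48·m^2)·(-3·m - 7 + 2·n)    [combine like terms]
= 171·m·n + 399·n - 114·n^2 - 81·m·n^2 - 189·n^2 + 54·n^3 - 234·m^2·n - 546·m·n + 156·m·n^2 - 84·m - 196 + 56·n + 222·m^2 + 518·m - 148·m·n - 144·m^3 - 336·m^2 + 96·m^2·n    [distributive law]
= -523·m·n + 455·n - 303·n^2 + 75·m·n^2 + 54·n^3 - 138·m^2·n + 434·m - 196 - 114·m^2 - 144·m^3    [combine like terms]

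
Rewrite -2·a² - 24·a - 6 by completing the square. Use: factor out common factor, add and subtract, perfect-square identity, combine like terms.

-2·a² - 24·a - 6
= -2(a² + 12·a) - 6    [factor out -2 from the a-terms]
= -2(a² + 12·a + 36 - 36) - 6    [add and subtract 36 inside the bracket]
= -2(a + 6)² + 72 - 6    [perfect-square identity]
= -2(a + 6)² + 66    [combine constants]

-2(a + 6)² + 66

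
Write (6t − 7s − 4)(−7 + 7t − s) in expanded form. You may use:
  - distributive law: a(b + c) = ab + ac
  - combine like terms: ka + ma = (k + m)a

(6t − 7s − 4)(−7 + 7t − s)
= −42t + 42t^2 − 6st + 49s − 49st + 7s^2 + 28 − 28t + 4s    [distributive law]
= −70t + 42t^2 − 55st + 53s + 7s^2 + 28    [combine like terms]

−70t + 42t^2 − 55st + 53s + 7s^2 + 28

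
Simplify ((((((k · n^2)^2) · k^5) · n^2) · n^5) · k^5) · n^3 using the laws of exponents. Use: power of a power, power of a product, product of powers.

k^12·n^14

((((((k · n^2)^2) · k^5) · n^2) · n^5) · k^5) · n^3
= ((((((k^2) · ((n^2)^2)) · k^5) · n^2) · n^5) · k^5) · n^3    [power of a product]
= (((((k^2 · n^4) · k^5) · n^2) · n^5) · k^5) · n^3    [power of a power]
= k^12·n^14    [product of powers]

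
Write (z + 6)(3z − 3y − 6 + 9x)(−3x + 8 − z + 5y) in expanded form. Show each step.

(z + 6)(3z − 3y − 6 + 9x)(−3x + 8 − z + 5y)
= (3z^2 − 3yz − 6z + 9xz + 18z − 18y − 36 + 54x)(−3x + 8 − z + 5y)    [distributive law]
= (3z^2 − 3yz + 12z + 9xz − 18y − 36 + 54x)(−3x + 8 − z + 5y)    [combine like terms]
= −9xz^2 + 24z^2 − 3z^3 + 15yz^2 + 9xyz − 24yz + 3yz^2 − 15y^2z − 36xz + 96z − 12z^2 + 60yz − 27x^2z + 72xz − 9xz^2 + 45xyz + 54xy − 144y + 18yz − 90y^2 + 108x − 288 + 36z − 180y − 162x^2 + 432x − 54xz + 270xy    [distributive law]
= −18xz^2 + 12z^2 − 3z^3 + 18yz^2 + 54xyz + 54yz − 15y^2z − 18xz + 132z − 27x^2z + 324xy − 324y − 90y^2 + 540x − 288 − 162x^2    [combine like terms]

−18xz^2 + 12z^2 − 3z^3 + 18yz^2 + 54xyz + 54yz − 15y^2z − 18xz + 132z − 27x^2z + 324xy − 324y − 90y^2 + 540x − 288 − 162x^2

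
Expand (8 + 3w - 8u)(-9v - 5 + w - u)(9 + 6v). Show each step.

-888v - 432v² - 360 - 63w - 285vw + 288u + 840uv - 162v²w + 27w² + 18vw² - 99uw - 66uvw + 432uv² + 72u² + 48u²v

(8 + 3w - 8u)(-9v - 5 + w - u)(9 + 6v)
= (-72v - 40 + 8w - 8u - 27vw - 15w + 3w² - 3uw + 72uv + 40u - 8uw + 8u²)(9 + 6v)    [distributive law]
= (-72v - 40 - 7w + 32u - 27vw + 3w² - 11uw + 72uv + 8u²)(9 + 6v)    [combine like terms]
= -648v - 432v² - 360 - 240v - 63w - 42vw + 288u + 192uv - 243vw - 162v²w + 27w² + 18vw² - 99uw - 66uvw + 648uv + 432uv² + 72u² + 48u²v    [distributive law]
= -888v - 432v² - 360 - 63w - 285vw + 288u + 840uv - 162v²w + 27w² + 18vw² - 99uw - 66uvw + 432uv² + 72u² + 48u²v    [combine like terms]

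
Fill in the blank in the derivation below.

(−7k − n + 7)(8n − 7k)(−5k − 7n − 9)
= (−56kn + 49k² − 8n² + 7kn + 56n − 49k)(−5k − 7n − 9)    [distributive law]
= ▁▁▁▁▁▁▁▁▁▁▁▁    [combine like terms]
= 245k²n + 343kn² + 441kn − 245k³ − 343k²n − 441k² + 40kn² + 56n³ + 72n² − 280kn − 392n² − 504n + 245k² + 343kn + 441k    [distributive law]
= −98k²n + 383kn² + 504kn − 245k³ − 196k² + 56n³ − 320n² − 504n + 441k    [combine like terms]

After combine like terms, the bracketed line is:

(−49kn + 49k² − 8n² + 56n − 49k)(−5k − 7n − 9)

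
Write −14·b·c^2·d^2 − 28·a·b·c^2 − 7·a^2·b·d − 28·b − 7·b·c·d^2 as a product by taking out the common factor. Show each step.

7·b(−2·c^2·d^2 − 4·a·c^2 − a^2·d − 4 − c·d^2)

−14·b·c^2·d^2 − 28·a·b·c^2 − 7·a^2·b·d − 28·b − 7·b·c·d^2
= 7(−2·b·c^2·d^2 − 4·a·b·c^2 − a^2·b·d − 4·b − b·c·d^2)    [factor out 7]
= 7·b(−2·c^2·d^2 − 4·a·c^2 − a^2·d − 4 − c·d^2)    [factor out b]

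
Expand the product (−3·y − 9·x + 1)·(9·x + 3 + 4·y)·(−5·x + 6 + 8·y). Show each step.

(−3·y − 9·x + 1)·(9·x + 3 + 4·y)·(−5·x + 6 + 8·y)
= (−27·x·y − 9·y − 12·y^2 − 81·x^2 − 27·x − 36·x·y + 9·x + 3 + 4·y)·(−5·x + 6 + 8·y)    [distributive law]
= (−63·x·y − 5·y − 12·y^2 − 81·x^2 − 18·x + 3)·(−5·x + 6 + 8·y)    [combine like terms]
= 315·x^2·y − 378·x·y − 504·x·y^2 + 25·x·y − 30·y − 40·y^2 + 60·x·y^2 − 72·y^2 − 96·y^3 + 405·x^3 − 486·x^2 − 648·x^2·y + 90·x^2 − 108·x − 144·x·y − 15·x + 18 + 24·y    [distributive law]
= −333·x^2·y − 497·x·y − 444·x·y^2 − 6·y − 112·y^2 − 96·y^3 + 405·x^3 − 396·x^2 − 123·x + 18    [combine like terms]

−333·x^2·y − 497·x·y − 444·x·y^2 − 6·y − 112·y^2 − 96·y^3 + 405·x^3 − 396·x^2 − 123·x + 18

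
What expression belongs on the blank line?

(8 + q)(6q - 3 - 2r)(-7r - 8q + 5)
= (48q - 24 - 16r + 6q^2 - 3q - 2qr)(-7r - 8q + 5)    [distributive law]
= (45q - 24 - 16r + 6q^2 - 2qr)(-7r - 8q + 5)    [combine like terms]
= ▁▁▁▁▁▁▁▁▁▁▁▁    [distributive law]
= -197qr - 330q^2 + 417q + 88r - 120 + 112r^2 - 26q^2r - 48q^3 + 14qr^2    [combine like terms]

After distributive law, the bracketed line is:

-315qr - 360q^2 + 225q + 168r + 192q - 120 + 112r^2 + 128qr - 80r - 42q^2r - 48q^3 + 30q^2 + 14qr^2 + 16q^2r - 10qr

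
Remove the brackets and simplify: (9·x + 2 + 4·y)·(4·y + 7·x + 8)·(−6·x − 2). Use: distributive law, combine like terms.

−384·x²·y − 368·x·y − 378·x³ − 642·x² − 268·x − 80·y − 32 − 96·x·y² − 32·y²

(9·x + 2 + 4·y)·(4·y + 7·x + 8)·(−6·x − 2)
= (36·x·y + 63·x² + 72·x + 8·y + 14·x + 16 + 16·y² + 28·x·y + 32·y)·(−6·x − 2)    [distributive law]
= (64·x·y + 63·x² + 86·x + 40·y + 16 + 16·y²)·(−6·x − 2)    [combine like terms]
= −384·x²·y − 128·x·y − 378·x³ − 126·x² − 516·x² − 172·x − 240·x·y − 80·y − 96·x − 32 − 96·x·y² − 32·y²    [distributive law]
= −384·x²·y − 368·x·y − 378·x³ − 642·x² − 268·x − 80·y − 32 − 96·x·y² − 32·y²    [combine like terms]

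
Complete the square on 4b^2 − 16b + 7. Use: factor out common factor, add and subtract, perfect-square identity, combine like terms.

4(b − 2)^2 − 9

4b^2 − 16b + 7
= 4(b^2 − 4b) + 7    [factor out 4 from the b-terms]
= 4(b^2 − 4b + 4 − 4) + 7    [add and subtract 4 inside the bracket]
= 4(b − 2)^2 − 16 + 7    [perfect-square identity]
= 4(b − 2)^2 − 9    [combine constants]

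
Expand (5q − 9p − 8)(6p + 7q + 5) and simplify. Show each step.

−33pq + 35q^2 − 31q − 54p^2 − 93p − 40

(5q − 9p − 8)(6p + 7q + 5)
= 30pq + 35q^2 + 25q − 54p^2 − 63pq − 45p − 48p − 56q − 40    [distributive law]
= −33pq + 35q^2 − 31q − 54p^2 − 93p − 40    [combine like terms]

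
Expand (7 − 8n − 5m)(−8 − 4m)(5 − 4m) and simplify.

(7 − 8n − 5m)(−8 − 4m)(5 − 4m)
= (−56 − 28m + 64n + 32mn + 40m + 20m^2)(5 − 4m)    [distributive law]
= (−56 + 12m + 64n + 32mn + 20m^2)(5 − 4m)    [combine like terms]
= −280 + 224m + 60m − 48m^2 + 320n − 256mn + 160mn − 128m^2n + 100m^2 − 80m^3    [distributive law]
= −280 + 284m + 52m^2 + 320n − 96mn − 128m^2n − 80m^3    [combine like terms]

−280 + 284m + 52m^2 + 320n − 96mn − 128m^2n − 80m^3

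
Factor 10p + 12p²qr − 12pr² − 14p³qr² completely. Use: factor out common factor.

2p(5 + 6pqr − 6r² − 7p²qr²)

10p + 12p²qr − 12pr² − 14p³qr²
= 2(5p + 6p²qr − 6pr² − 7p³qr²)    [factor out 2]
= 2p(5 + 6pqr − 6r² − 7p²qr²)    [factor out p]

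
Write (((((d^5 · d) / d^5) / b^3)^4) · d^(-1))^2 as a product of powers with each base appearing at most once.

b^(-24)d^6

(((((d^5 · d) / d^5) / b^3)^4) · d^(-1))^2
= (((((d^5 · d) / d^5) / b^3)^4)^2) · ((d^(-1))^2)    [power of a product]
= ((((d^5 · d) / d^5) / b^3)^8) · ((d^(-1))^2)    [power of a power]
= ((((d^5 · d) / d^5)^8) / ((b^3)^8)) · ((d^(-1))^2)    [power of a quotient]
= ((((d^5 · d)^8) / ((d^5)^8)) / ((b^3)^8)) · ((d^(-1))^2)    [power of a quotient]
= (((((d^5)^8) · (d^8)) / ((d^5)^8)) / ((b^3)^8)) · ((d^(-1))^2)    [power of a product]
= (((d^40 · (d^8)) / ((d^5)^8)) / ((b^3)^8)) · ((d^(-1))^2)    [power of a power]
= ((d^48 / ((d^5)^8)) / ((b^3)^8)) · ((d^(-1))^2)    [product of powers]
= ((d^48 / d^40) / ((b^3)^8)) · ((d^(-1))^2)    [power of a power]
= (d^8 / ((b^3)^8)) · ((d^(-1))^2)    [quotient of powers]
= (d^8 / b^24) · ((d^(-1))^2)    [power of a power]
= (d^8 / b^24) · d^(-2)    [power of a power]
= b^(-24)d^6    [quotient of powers; product of powers]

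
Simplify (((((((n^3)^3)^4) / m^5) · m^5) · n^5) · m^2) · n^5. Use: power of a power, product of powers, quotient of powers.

m^2n^46

(((((((n^3)^3)^4) / m^5) · m^5) · n^5) · m^2) · n^5
= ((((((n^3)^12) / m^5) · m^5) · n^5) · m^2) · n^5    [power of a power]
= ((((n^36 / m^5) · m^5) · n^5) · m^2) · n^5    [power of a power]
= m^2n^46    [quotient of powers; product of powers]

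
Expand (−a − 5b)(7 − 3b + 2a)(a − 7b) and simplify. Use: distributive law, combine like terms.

(−a − 5b)(7 − 3b + 2a)(a − 7b)
= (−7a + 3ab − 2a^2 − 35b + 15b^2 − 10ab)(a − 7b)    [distributive law]
= (−7a − 7ab − 2a^2 − 35b + 15b^2)(a − 7b)    [combine like terms]
= −7a^2 + 49ab − 7a^2b + 49ab^2 − 2a^3 + 14a^2b − 35ab + 245b^2 + 15ab^2 − 105b^3    [distributive law]
= −7a^2 + 14ab + 7a^2b + 64ab^2 − 2a^3 + 245b^2 − 105b^3    [combine like terms]

−7a^2 + 14ab + 7a^2b + 64ab^2 − 2a^3 + 245b^2 − 105b^3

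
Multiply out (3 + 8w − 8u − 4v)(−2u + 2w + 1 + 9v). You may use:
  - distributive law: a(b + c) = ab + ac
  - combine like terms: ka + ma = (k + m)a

(3 + 8w − 8u − 4v)(−2u + 2w + 1 + 9v)
= −6u + 6w + 3 + 27v − 16uw + 16w² + 8w + 72vw + 16u² − 16uw − 8u − 72uv + 8uv − 8vw − 4v − 36v²    [distributive law]
= −14u + 14w + 3 + 23v − 32uw + 16w² + 64vw + 16u² − 64uv − 36v²    [combine like terms]

−14u + 14w + 3 + 23v − 32uw + 16w² + 64vw + 16u² − 64uv − 36v²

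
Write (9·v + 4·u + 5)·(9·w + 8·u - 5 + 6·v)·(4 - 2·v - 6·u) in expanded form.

234·v·w - 162·v^2·w - 558·u·v·w + 434·u·v - 516·u·v^2 - 640·u^2·v - 10·v + 246·v^2 - 108·v^3 - 126·u·w - 216·u^2·w + 8·u^2 - 192·u^3 + 230·u + 180·w - 100

(9·v + 4·u + 5)·(9·w + 8·u - 5 + 6·v)·(4 - 2·v - 6·u)
= (81·v·w + 72·u·v - 45·v + 54·v^2 + 36·u·w + 32·u^2 - 20·u + 24·u·v + 45·w + 40·u - 25 + 30·v)·(4 - 2·v - 6·u)    [distributive law]
= (81·v·w + 96·u·v - 15·v + 54·v^2 + 36·u·w + 32·u^2 + 20·u + 45·w - 25)·(4 - 2·v - 6·u)    [combine like terms]
= 324·v·w - 162·v^2·w - 486·u·v·w + 384·u·v - 192·u·v^2 - 576·u^2·v - 60·v + 30·v^2 + 90·u·v + 216·v^2 - 108·v^3 - 324·u·v^2 + 144·u·w - 72·u·v·w - 216·u^2·w + 128·u^2 - 64·u^2·v - 192·u^3 + 80·u - 40·u·v - 120·u^2 + 180·w - 90·v·w - 270·u·w - 100 + 50·v + 150·u    [distributive law]
= 234·v·w - 162·v^2·w - 558·u·v·w + 434·u·v - 516·u·v^2 - 640·u^2·v - 10·v + 246·v^2 - 108·v^3 - 126·u·w - 216·u^2·w + 8·u^2 - 192·u^3 + 230·u + 180·w - 100    [combine like terms]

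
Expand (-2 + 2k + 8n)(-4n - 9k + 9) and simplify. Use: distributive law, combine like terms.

80n + 36k - 18 - 80kn - 18k^2 - 32n^2

(-2 + 2k + 8n)(-4n - 9k + 9)
= 8n + 18k - 18 - 8kn - 18k^2 + 18k - 32n^2 - 72kn + 72n    [distributive law]
= 80n + 36k - 18 - 80kn - 18k^2 - 32n^2    [combine like terms]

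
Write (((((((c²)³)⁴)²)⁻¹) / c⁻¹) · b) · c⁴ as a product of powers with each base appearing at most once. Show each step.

bc⁻⁴³

(((((((c²)³)⁴)²)⁻¹) / c⁻¹) · b) · c⁴
= ((((((c²)³)⁴)⁻²) / c⁻¹) · b) · c⁴    [power of a power]
= (((((c²)³)⁻⁸) / c⁻¹) · b) · c⁴    [power of a power]
= ((((c²)⁻²⁴) / c⁻¹) · b) · c⁴    [power of a power]
= ((c⁻⁴⁸ / c⁻¹) · b) · c⁴    [power of a power]
= (c⁻⁴⁷ · b) · c⁴    [quotient of powers]
= bc⁻⁴³    [product of powers]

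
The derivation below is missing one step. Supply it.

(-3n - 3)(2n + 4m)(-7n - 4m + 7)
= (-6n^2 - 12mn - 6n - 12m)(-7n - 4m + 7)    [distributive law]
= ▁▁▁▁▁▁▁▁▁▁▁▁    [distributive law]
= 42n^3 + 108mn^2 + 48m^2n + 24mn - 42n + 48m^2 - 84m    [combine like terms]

After distributive law, the bracketed line is:

42n^3 + 24mn^2 - 42n^2 + 84mn^2 + 48m^2n - 84mn + 42n^2 + 24mn - 42n + 84mn + 48m^2 - 84m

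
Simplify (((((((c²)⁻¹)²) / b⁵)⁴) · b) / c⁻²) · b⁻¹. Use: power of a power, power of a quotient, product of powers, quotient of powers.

(((((((c²)⁻¹)²) / b⁵)⁴) · b) / c⁻²) · b⁻¹
= (((((((c²)⁻¹)²)⁴) / ((b⁵)⁴)) · b) / c⁻²) · b⁻¹    [power of a quotient]
= ((((((c²)⁻¹)⁸) / ((b⁵)⁴)) · b) / c⁻²) · b⁻¹    [power of a power]
= (((((c²)⁻⁸) / ((b⁵)⁴)) · b) / c⁻²) · b⁻¹    [power of a power]
= (((c⁻¹⁶ / ((b⁵)⁴)) · b) / c⁻²) · b⁻¹    [power of a power]
= (((c⁻¹⁶ / b²⁰) · b) / c⁻²) · b⁻¹    [power of a power]
= b⁻²⁰c⁻¹⁴    [quotient of powers; product of powers]

b⁻²⁰c⁻¹⁴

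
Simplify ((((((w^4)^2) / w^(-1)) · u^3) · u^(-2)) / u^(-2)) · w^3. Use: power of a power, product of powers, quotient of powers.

((((((w^4)^2) / w^(-1)) · u^3) · u^(-2)) / u^(-2)) · w^3
= ((((w^8 / w^(-1)) · u^3) · u^(-2)) / u^(-2)) · w^3    [power of a power]
= (((w^9 · u^3) · u^(-2)) / u^(-2)) · w^3    [quotient of powers]
= u^3·w^12    [quotient of powers; product of powers]

u^3·w^12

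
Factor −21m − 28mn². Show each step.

7m(−3 − 4n²)

−21m − 28mn²
= 7(−3m − 4mn²)    [factor out 7]
= 7m(−3 − 4n²)    [factor out m]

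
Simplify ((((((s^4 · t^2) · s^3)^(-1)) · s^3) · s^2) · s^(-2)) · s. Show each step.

((((((s^4 · t^2) · s^3)^(-1)) · s^3) · s^2) · s^(-2)) · s
= ((((((s^4 · t^2)^(-1)) · ((s^3)^(-1))) · s^3) · s^2) · s^(-2)) · s    [power of a product]
= (((((((s^4)^(-1)) · ((t^2)^(-1))) · ((s^3)^(-1))) · s^3) · s^2) · s^(-2)) · s    [power of a product]
= (((((s^(-4) · ((t^2)^(-1))) · ((s^3)^(-1))) · s^3) · s^2) · s^(-2)) · s    [power of a power]
= (((((s^(-4) · t^(-2)) · ((s^3)^(-1))) · s^3) · s^2) · s^(-2)) · s    [power of a power]
= (((((s^(-4) · t^(-2)) · s^(-3)) · s^3) · s^2) · s^(-2)) · s    [power of a power]
= s^(-3)·t^(-2)    [product of powers]

s^(-3)·t^(-2)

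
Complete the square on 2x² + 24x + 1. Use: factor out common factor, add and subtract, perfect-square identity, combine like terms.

2(x + 6)² - 71

2x² + 24x + 1
= 2(x² + 12x) + 1    [factor out 2 from the x-terms]
= 2(x² + 12x + 36 - 36) + 1    [add and subtract 36 inside the bracket]
= 2(x + 6)² - 72 + 1    [perfect-square identity]
= 2(x + 6)² - 71    [combine constants]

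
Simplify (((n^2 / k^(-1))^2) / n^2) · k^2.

k^4·n^2

(((n^2 / k^(-1))^2) / n^2) · k^2
= ((((n^2)^2) / ((k^(-1))^2)) / n^2) · k^2    [power of a quotient]
= ((n^4 / ((k^(-1))^2)) / n^2) · k^2    [power of a power]
= ((n^4 / k^(-2)) / n^2) · k^2    [power of a power]
= k^4·n^2    [quotient of powers]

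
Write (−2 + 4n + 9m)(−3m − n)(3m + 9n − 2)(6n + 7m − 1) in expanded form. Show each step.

1452m²n + 585m³ − 156m² + 995mn² − 202mn + 12m + 192n³ − 50n² + 4n − 3243m²n² − 2628m³n − 1458mn³ − 216n⁴ − 567m⁴

(−2 + 4n + 9m)(−3m − n)(3m + 9n − 2)(6n + 7m − 1)
= (6m + 2n − 12mn − 4n² − 27m² − 9mn)(3m + 9n − 2)(6n + 7m − 1)    [distributive law]
= (6m + 2n − 21mn − 4n² − 27m²)(3m + 9n − 2)(6n + 7m − 1)    [combine like terms]
= (18m² + 54mn − 12m + 6mn + 18n² − 4n − 63m²n − 189mn² + 42mn − 12mn² − 36n³ + 8n² − 81m³ − 243m²n + 54m²)(6n + 7m − 1)    [distributive law]
= (72m² + 102mn − 12m + 26n² − 4n − 306m²n − 201mn² − 36n³ − 81m³)(6n + 7m − 1)    [combine like terms]
= 432m²n + 504m³ − 72m² + 612mn² + 714m²n − 102mn − 72mn − 84m² + 12m + 156n³ + 182mn² − 26n² − 24n² − 28mn + 4n − 1836m²n² − 2142m³n + 306m²n − 1206mn³ − 1407m²n² + 201mn² − 216n⁴ − 252mn³ + 36n³ − 486m³n − 567m⁴ + 81m³    [distributive law]
= 1452m²n + 585m³ − 156m² + 995mn² − 202mn + 12m + 192n³ − 50n² + 4n − 3243m²n² − 2628m³n − 1458mn³ − 216n⁴ − 567m⁴    [combine like terms]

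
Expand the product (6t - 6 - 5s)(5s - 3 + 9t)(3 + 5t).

-120st - 75st^2 - 126t - 198t^2 + 270t^3 - 45s + 54 - 75s^2 - 125s^2t

(6t - 6 - 5s)(5s - 3 + 9t)(3 + 5t)
= (30st - 18t + 54t^2 - 30s + 18 - 54t - 25s^2 + 15s - 45st)(3 + 5t)    [distributive law]
= (-15st - 72t + 54t^2 - 15s + 18 - 25s^2)(3 + 5t)    [combine like terms]
= -45st - 75st^2 - 216t - 360t^2 + 162t^2 + 270t^3 - 45s - 75st + 54 + 90t - 75s^2 - 125s^2t    [distributive law]
= -120st - 75st^2 - 126t - 198t^2 + 270t^3 - 45s + 54 - 75s^2 - 125s^2t    [combine like terms]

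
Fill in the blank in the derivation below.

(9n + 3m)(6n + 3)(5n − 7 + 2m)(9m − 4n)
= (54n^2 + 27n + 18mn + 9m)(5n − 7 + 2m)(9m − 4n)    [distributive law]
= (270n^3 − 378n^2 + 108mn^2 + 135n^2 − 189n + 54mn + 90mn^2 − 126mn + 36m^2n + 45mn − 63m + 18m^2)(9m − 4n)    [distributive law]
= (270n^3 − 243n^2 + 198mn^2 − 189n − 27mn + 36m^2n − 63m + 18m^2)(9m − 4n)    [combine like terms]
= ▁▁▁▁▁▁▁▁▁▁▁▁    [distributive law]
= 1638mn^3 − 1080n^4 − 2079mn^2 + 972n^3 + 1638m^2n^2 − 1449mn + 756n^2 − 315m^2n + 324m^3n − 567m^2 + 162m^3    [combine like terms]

By distributive law:

2430mn^3 − 1080n^4 − 2187mn^2 + 972n^3 + 1782m^2n^2 − 792mn^3 − 1701mn + 756n^2 − 243m^2n + 108mn^2 + 324m^3n − 144m^2n^2 − 567m^2 + 252mn + 162m^3 − 72m^2n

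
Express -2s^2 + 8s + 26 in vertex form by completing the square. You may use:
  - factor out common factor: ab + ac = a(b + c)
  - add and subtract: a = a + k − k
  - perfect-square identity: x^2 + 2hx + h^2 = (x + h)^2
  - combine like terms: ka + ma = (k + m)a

-2(s - 2)^2 + 34

-2s^2 + 8s + 26
= -2(s^2 - 4s) + 26    [factor out -2 from the s-terms]
= -2(s^2 - 4s + 4 - 4) + 26    [add and subtract 4 inside the bracket]
= -2(s - 2)^2 + 8 + 26    [perfect-square identity]
= -2(s - 2)^2 + 34    [combine constants]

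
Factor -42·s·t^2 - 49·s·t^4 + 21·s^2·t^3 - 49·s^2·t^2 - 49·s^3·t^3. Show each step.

7·s·t^2(-6 - 7·t^2 + 3·s·t - 7·s - 7·s^2·t)

-42·s·t^2 - 49·s·t^4 + 21·s^2·t^3 - 49·s^2·t^2 - 49·s^3·t^3
= 7(-6·s·t^2 - 7·s·t^4 + 3·s^2·t^3 - 7·s^2·t^2 - 7·s^3·t^3)    [factor out 7]
= 7·s·t^2(-6 - 7·t^2 + 3·s·t - 7·s - 7·s^2·t)    [factor out s·t^2]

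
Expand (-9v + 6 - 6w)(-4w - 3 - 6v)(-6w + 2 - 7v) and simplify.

(-9v + 6 - 6w)(-4w - 3 - 6v)(-6w + 2 - 7v)
= (36vw + 27v + 54v^2 - 24w - 18 - 36v + 24w^2 + 18w + 36vw)(-6w + 2 - 7v)    [distributive law]
= (72vw - 9v + 54v^2 - 6w - 18 + 24w^2)(-6w + 2 - 7v)    [combine like terms]
= -432vw^2 + 144vw - 504v^2w + 54vw - 18v + 63v^2 - 324v^2w + 108v^2 - 378v^3 + 36w^2 - 12w + 42vw + 108w - 36 + 126v - 144w^3 + 48w^2 - 168vw^2    [distributive law]
= -600vw^2 + 240vw - 828v^2w + 108v + 171v^2 - 378v^3 + 84w^2 + 96w - 36 - 144w^3    [combine like terms]

-600vw^2 + 240vw - 828v^2w + 108v + 171v^2 - 378v^3 + 84w^2 + 96w - 36 - 144w^3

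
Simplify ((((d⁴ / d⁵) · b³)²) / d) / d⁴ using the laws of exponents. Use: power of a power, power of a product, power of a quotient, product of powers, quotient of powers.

b⁶d⁻⁷

((((d⁴ / d⁵) · b³)²) / d) / d⁴
= ((((d⁴ / d⁵)²) · ((b³)²)) / d) / d⁴    [power of a product]
= (((((d⁴)²) / ((d⁵)²)) · ((b³)²)) / d) / d⁴    [power of a quotient]
= (((d⁸ / ((d⁵)²)) · ((b³)²)) / d) / d⁴    [power of a power]
= (((d⁸ / d¹⁰) · ((b³)²)) / d) / d⁴    [power of a power]
= ((d⁻² · ((b³)²)) / d) / d⁴    [quotient of powers]
= ((d⁻² · b⁶) / d) / d⁴    [power of a power]
= b⁶d⁻⁷    [quotient of powers; product of powers]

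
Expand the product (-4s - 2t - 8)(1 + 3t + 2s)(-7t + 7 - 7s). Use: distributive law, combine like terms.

(-4s - 2t - 8)(1 + 3t + 2s)(-7t + 7 - 7s)
= (-4s - 12st - 8s^2 - 2t - 6t^2 - 4st - 8 - 24t - 16s)(-7t + 7 - 7s)    [distributive law]
= (-20s - 16st - 8s^2 - 26t - 6t^2 - 8)(-7t + 7 - 7s)    [combine like terms]
= 140st - 140s + 140s^2 + 112st^2 - 112st + 112s^2t + 56s^2t - 56s^2 + 56s^3 + 182t^2 - 182t + 182st + 42t^3 - 42t^2 + 42st^2 + 56t - 56 + 56s    [distributive law]
= 210st - 84s + 84s^2 + 154st^2 + 168s^2t + 56s^3 + 140t^2 - 126t + 42t^3 - 56    [combine like terms]

210st - 84s + 84s^2 + 154st^2 + 168s^2t + 56s^3 + 140t^2 - 126t + 42t^3 - 56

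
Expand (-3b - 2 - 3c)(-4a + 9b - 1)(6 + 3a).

27ab + 36a^2b - 162b^2 - 81ab^2 - 90b + 54a + 24a^2 + 12 + 81ac + 36a^2c - 162bc - 81abc + 18c

(-3b - 2 - 3c)(-4a + 9b - 1)(6 + 3a)
= (12ab - 27b^2 + 3b + 8a - 18b + 2 + 12ac - 27bc + 3c)(6 + 3a)    [distributive law]
= (12ab - 27b^2 - 15b + 8a + 2 + 12ac - 27bc + 3c)(6 + 3a)    [combine like terms]
= 72ab + 36a^2b - 162b^2 - 81ab^2 - 90b - 45ab + 48a + 24a^2 + 12 + 6a + 72ac + 36a^2c - 162bc - 81abc + 18c + 9ac    [distributive law]
= 27ab + 36a^2b - 162b^2 - 81ab^2 - 90b + 54a + 24a^2 + 12 + 81ac + 36a^2c - 162bc - 81abc + 18c    [combine like terms]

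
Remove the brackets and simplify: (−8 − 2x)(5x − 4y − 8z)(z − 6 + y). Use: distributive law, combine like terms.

(−8 − 2x)(5x − 4y − 8z)(z − 6 + y)
= (−40x + 32y + 64z − 10x^2 + 8xy + 16xz)(z − 6 + y)    [distributive law]
= −40xz + 240x − 40xy + 32yz − 192y + 32y^2 + 64z^2 − 384z + 64yz − 10x^2z + 60x^2 − 10x^2y + 8xyz − 48xy + 8xy^2 + 16xz^2 − 96xz + 16xyz    [distributive law]
= −136xz + 240x − 88xy + 96yz − 192y + 32y^2 + 64z^2 − 384z − 10x^2z + 60x^2 − 10x^2y + 24xyz + 8xy^2 + 16xz^2    [combine like terms]

−136xz + 240x − 88xy + 96yz − 192y + 32y^2 + 64z^2 − 384z − 10x^2z + 60x^2 − 10x^2y + 24xyz + 8xy^2 + 16xz^2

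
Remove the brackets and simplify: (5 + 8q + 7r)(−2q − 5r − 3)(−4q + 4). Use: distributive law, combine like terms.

(5 + 8q + 7r)(−2q − 5r − 3)(−4q + 4)
= (−10q − 25r − 15 − 16q^2 − 40qr − 24q − 14qr − 35r^2 − 21r)(−4q + 4)    [distributive law]
= (−34q − 46r − 15 − 16q^2 − 54qr − 35r^2)(−4q + 4)    [combine like terms]
= 136q^2 − 136q + 184qr − 184r + 60q − 60 + 64q^3 − 64q^2 + 216q^2r − 216qr + 140qr^2 − 140r^2    [distributive law]
= 72q^2 − 76q − 32qr − 184r − 60 + 64q^3 + 216q^2r + 140qr^2 − 140r^2    [combine like terms]

72q^2 − 76q − 32qr − 184r − 60 + 64q^3 + 216q^2r + 140qr^2 − 140r^2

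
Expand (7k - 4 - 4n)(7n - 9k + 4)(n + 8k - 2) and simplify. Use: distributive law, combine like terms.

-139kn² + 617k²n - 458kn - 504k³ + 638k² - 256k + 12n² + 72n + 32 - 28n³

(7k - 4 - 4n)(7n - 9k + 4)(n + 8k - 2)
= (49kn - 63k² + 28k - 28n + 36k - 16 - 28n² + 36kn - 16n)(n + 8k - 2)    [distributive law]
= (85kn - 63k² + 64k - 44n - 16 - 28n²)(n + 8k - 2)    [combine like terms]
= 85kn² + 680k²n - 170kn - 63k²n - 504k³ + 126k² + 64kn + 512k² - 128k - 44n² - 352kn + 88n - 16n - 128k + 32 - 28n³ - 224kn² + 56n²    [distributive law]
= -139kn² + 617k²n - 458kn - 504k³ + 638k² - 256k + 12n² + 72n + 32 - 28n³    [combine like terms]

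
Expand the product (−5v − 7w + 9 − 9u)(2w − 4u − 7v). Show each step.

(−5v − 7w + 9 − 9u)(2w − 4u − 7v)
= −10vw + 20uv + 35v² − 14w² + 28uw + 49vw + 18w − 36u − 63v − 18uw + 36u² + 63uv    [distributive law]
= 39vw + 83uv + 35v² − 14w² + 10uw + 18w − 36u − 63v + 36u²    [combine like terms]

39vw + 83uv + 35v² − 14w² + 10uw + 18w − 36u − 63v + 36u²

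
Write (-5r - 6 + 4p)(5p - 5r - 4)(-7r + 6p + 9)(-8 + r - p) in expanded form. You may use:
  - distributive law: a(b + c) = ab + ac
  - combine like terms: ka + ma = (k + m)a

-3378pr^2 + 640pr^3 - 875p^2r^2 + 2967p^2r + 530p^3r - 2288pr + 1275r^3 - 175r^4 + 1282r^2 - 2040r + 1038p^2 - 864p^3 + 1944p - 1728 - 120p^4

(-5r - 6 + 4p)(5p - 5r - 4)(-7r + 6p + 9)(-8 + r - p)
= (-25pr + 25r^2 + 20r - 30p + 30r + 24 + 20p^2 - 20pr - 16p)(-7r + 6p + 9)(-8 + r - p)    [distributive law]
= (-45pr + 25r^2 + 50r - 46p + 24 + 20p^2)(-7r + 6p + 9)(-8 + r - p)    [combine like terms]
= (315pr^2 - 270p^2r - 405pr - 175r^3 + 150pr^2 + 225r^2 - 350r^2 + 300pr + 450r + 322pr - 276p^2 - 414p - 168r + 144p + 216 - 140p^2r + 120p^3 + 180p^2)(-8 + r - p)    [distributive law]
= (465pr^2 - 410p^2r + 217pr - 175r^3 - 125r^2 + 282r - 96p^2 - 270p + 216 + 120p^3)(-8 + r - p)    [combine like terms]
= -3720pr^2 + 465pr^3 - 465p^2r^2 + 3280p^2r - 410p^2r^2 + 410p^3r - 1736pr + 217pr^2 - 217p^2r + 1400r^3 - 175r^4 + 175pr^3 + 1000r^2 - 125r^3 + 125pr^2 - 2256r + 282r^2 - 282pr + 768p^2 - 96p^2r + 96p^3 + 2160p - 270pr + 270p^2 - 1728 + 216r - 216p - 960p^3 + 120p^3r - 120p^4    [distributive law]
= -3378pr^2 + 640pr^3 - 875p^2r^2 + 2967p^2r + 530p^3r - 2288pr + 1275r^3 - 175r^4 + 1282r^2 - 2040r + 1038p^2 - 864p^3 + 1944p - 1728 - 120p^4    [combine like terms]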